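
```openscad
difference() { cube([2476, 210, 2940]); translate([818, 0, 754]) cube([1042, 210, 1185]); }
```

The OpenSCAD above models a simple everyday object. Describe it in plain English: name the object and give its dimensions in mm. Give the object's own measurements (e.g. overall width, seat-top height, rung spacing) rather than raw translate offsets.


A wall 2476 mm long (x), 210 mm thick (y), 2940 mm tall, with a rectangular window opening cut through it. The opening is 1042 mm wide and 1185 mm tall; its sill is at z = 754 mm and its near (−x) edge is 818 mm from the wall's −x end. The opening passes through the full wall thickness.


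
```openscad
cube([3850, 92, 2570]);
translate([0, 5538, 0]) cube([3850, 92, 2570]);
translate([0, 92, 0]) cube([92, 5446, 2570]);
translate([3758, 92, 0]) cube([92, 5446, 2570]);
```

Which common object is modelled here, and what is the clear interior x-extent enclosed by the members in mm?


A house (or room) frame. The interior width is 3666 mm.

Four 2570 mm walls enclosing a rectangle with no floor or roof — a room or house frame. Outside width is 3850 mm and wall thickness is 92 mm, so the interior width is 3850 − 2 × 92 = 3666 mm.


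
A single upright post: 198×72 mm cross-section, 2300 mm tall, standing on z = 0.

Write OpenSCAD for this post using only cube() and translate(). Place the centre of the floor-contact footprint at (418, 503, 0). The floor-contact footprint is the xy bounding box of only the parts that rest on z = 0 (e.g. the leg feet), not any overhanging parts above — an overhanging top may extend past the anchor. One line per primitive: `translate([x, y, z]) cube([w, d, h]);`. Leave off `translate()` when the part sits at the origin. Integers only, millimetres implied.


translate([319, 467, 0]) cube([198, 72, 2300]);


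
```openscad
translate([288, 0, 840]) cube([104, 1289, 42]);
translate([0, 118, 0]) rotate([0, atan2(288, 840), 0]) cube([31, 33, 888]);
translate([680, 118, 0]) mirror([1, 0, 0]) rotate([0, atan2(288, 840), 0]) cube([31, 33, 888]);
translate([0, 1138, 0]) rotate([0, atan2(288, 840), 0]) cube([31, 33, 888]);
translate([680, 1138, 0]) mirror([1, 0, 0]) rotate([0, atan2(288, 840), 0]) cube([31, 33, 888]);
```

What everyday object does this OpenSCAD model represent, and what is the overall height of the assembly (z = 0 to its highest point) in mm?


A sawhorse. The overall height is 882 mm.

A beam across two mirrored pairs of raked legs — a sawhorse. The beam's underside is at z = 840 (matching the legs' vertical rise in atan2(288, 840)) and the beam is 42 mm tall, so its top is at 840 + 42 = 882 mm. The raked legs top out at the beam's underside, so that is the highest point.


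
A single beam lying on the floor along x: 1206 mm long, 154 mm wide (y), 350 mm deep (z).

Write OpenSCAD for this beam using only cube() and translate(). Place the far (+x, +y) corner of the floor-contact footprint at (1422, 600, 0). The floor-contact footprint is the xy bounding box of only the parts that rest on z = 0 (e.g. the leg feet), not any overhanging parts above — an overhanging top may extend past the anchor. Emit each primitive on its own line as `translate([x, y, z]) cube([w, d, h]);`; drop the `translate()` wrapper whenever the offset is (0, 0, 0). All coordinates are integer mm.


translate([216, 446, 0]) cube([1206, 154, 350]);


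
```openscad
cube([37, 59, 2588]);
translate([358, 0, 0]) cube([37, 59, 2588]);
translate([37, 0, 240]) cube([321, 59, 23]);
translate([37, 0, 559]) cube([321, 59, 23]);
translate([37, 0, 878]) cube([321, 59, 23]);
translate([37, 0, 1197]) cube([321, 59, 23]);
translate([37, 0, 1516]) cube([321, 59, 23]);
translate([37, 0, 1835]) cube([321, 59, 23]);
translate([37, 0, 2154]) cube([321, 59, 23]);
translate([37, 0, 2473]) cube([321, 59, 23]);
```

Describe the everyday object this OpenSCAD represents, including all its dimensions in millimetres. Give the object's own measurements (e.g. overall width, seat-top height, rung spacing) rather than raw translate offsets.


A straight ladder. Two 37×59 mm vertical rails, 2588 mm tall, stand 395 mm apart (outside-to-outside) with their front faces coplanar on the −y side. 8 rungs, each 59 mm deep and 23 mm tall, span between the inner faces of the rails, front faces flush with the rails. The lowest rung's underside is at z = 240 mm and rungs are spaced 319 mm apart (underside to underside).


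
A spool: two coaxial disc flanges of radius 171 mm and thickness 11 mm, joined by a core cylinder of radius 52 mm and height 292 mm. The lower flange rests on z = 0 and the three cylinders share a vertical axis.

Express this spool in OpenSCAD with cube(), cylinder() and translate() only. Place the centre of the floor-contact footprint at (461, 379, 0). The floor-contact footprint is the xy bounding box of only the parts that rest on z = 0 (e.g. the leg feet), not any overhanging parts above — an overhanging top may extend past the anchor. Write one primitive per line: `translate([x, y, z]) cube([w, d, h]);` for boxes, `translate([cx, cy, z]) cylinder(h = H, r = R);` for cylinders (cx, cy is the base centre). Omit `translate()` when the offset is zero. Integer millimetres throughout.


translate([461, 379, 0]) cylinder(h = 11, r = 171);
translate([461, 379, 11]) cylinder(h = 292, r = 52);
translate([461, 379, 303]) cylinder(h = 11, r = 171);


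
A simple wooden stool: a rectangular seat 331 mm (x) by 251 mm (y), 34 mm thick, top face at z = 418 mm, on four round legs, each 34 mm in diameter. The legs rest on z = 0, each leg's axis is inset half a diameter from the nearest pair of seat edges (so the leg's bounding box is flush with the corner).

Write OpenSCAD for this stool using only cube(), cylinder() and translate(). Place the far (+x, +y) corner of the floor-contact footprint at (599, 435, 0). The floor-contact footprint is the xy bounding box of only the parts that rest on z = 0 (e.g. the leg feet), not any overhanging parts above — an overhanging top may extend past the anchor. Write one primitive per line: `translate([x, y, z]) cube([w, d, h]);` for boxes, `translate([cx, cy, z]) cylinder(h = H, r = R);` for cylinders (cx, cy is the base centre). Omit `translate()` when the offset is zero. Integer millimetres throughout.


translate([268, 184, 384]) cube([331, 251, 34]);
translate([285, 201, 0]) cylinder(h = 384, r = 17);
translate([582, 201, 0]) cylinder(h = 384, r = 17);
translate([285, 418, 0]) cylinder(h = 384, r = 17);
translate([582, 418, 0]) cylinder(h = 384, r = 17);


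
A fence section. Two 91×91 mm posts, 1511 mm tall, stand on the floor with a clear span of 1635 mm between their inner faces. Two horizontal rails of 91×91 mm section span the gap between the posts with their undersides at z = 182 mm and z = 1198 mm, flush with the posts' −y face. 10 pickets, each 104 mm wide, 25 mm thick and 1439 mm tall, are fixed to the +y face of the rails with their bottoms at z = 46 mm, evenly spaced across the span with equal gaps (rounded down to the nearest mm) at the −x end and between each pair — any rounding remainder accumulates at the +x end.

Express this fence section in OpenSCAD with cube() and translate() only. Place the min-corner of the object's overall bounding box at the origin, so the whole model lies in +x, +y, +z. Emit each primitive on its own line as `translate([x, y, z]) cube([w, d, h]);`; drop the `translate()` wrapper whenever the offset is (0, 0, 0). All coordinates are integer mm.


cube([91, 91, 1511]);
translate([1726, 0, 0]) cube([91, 91, 1511]);
translate([91, 0, 182]) cube([1635, 91, 91]);
translate([91, 0, 1198]) cube([1635, 91, 91]);
translate([145, 91, 46]) cube([104, 25, 1439]);
translate([303, 91, 46]) cube([104, 25, 1439]);
translate([461, 91, 46]) cube([104, 25, 1439]);
translate([619, 91, 46]) cube([104, 25, 1439]);
translate([777, 91, 46]) cube([104, 25, 1439]);
translate([935, 91, 46]) cube([104, 25, 1439]);
translate([1093, 91, 46]) cube([104, 25, 1439]);
translate([1251, 91, 46]) cube([104, 25, 1439]);
translate([1409, 91, 46]) cube([104, 25, 1439]);
translate([1567, 91, 46]) cube([104, 25, 1439]);


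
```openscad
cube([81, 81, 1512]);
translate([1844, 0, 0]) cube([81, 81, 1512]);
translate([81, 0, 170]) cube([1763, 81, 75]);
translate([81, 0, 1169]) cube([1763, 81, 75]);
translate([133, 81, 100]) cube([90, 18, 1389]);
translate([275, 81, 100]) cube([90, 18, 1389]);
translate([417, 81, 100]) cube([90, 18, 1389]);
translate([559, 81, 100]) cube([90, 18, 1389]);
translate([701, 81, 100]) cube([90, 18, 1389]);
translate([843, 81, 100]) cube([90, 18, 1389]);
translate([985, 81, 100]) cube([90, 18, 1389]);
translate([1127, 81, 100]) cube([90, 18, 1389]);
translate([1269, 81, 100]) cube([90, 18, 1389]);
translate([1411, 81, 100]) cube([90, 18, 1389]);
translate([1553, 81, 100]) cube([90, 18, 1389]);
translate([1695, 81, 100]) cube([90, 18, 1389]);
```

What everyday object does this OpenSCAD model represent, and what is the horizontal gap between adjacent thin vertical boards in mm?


A fence section. The picket gap is 52 mm.

Two posts, two rails, 12 pickets — a fence section. Span 1763 mm holds 12 pickets of 90 mm with 13 equal gaps: ⌊(1763 − 12·90) / 13⌋ = 52 mm.


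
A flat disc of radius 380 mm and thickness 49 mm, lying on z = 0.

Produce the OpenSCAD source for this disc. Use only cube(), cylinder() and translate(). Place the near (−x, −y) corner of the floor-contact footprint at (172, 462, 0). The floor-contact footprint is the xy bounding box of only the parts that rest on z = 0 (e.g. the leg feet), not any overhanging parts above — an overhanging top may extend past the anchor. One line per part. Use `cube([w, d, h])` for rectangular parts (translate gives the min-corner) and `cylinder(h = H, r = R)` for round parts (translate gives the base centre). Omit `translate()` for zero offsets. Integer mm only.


translate([552, 842, 0]) cylinder(h = 49, r = 380);


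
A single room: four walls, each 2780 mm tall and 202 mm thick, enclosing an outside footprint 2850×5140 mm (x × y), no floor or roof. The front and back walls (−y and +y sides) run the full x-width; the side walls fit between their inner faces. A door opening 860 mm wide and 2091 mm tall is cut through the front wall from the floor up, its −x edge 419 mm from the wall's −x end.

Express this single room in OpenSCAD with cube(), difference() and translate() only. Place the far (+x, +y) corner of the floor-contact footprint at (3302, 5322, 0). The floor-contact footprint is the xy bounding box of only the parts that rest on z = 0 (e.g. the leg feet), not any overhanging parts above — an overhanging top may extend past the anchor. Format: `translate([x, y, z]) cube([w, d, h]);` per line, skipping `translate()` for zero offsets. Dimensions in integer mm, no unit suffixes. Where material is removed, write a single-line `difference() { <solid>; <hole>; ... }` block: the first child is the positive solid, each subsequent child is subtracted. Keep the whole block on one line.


difference() { translate([452, 182, 0]) cube([2850, 202, 2780]); translate([871, 182, 0]) cube([860, 202, 2091]); }
translate([452, 5120, 0]) cube([2850, 202, 2780]);
translate([452, 384, 0]) cube([202, 4736, 2780]);
translate([3100, 384, 0]) cube([202, 4736, 2780]);


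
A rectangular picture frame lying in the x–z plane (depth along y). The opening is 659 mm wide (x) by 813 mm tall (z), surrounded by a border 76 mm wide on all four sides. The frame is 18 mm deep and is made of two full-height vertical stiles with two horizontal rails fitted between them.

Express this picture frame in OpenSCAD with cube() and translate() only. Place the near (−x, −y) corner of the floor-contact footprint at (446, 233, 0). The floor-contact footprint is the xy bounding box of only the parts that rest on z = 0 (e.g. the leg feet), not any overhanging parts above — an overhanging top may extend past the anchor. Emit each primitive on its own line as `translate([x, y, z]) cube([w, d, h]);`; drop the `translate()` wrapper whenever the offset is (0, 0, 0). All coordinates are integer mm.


translate([446, 233, 0]) cube([76, 18, 965]);
translate([1181, 233, 0]) cube([76, 18, 965]);
translate([522, 233, 0]) cube([659, 18, 76]);
translate([522, 233, 889]) cube([659, 18, 76]);


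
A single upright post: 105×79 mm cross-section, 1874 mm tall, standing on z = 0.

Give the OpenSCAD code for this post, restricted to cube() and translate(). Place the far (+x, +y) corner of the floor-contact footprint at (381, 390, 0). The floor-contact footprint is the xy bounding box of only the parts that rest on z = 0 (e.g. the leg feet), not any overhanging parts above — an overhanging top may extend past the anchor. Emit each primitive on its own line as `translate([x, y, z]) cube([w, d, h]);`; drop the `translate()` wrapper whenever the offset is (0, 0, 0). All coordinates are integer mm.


translate([276, 311, 0]) cube([105, 79, 1874]);


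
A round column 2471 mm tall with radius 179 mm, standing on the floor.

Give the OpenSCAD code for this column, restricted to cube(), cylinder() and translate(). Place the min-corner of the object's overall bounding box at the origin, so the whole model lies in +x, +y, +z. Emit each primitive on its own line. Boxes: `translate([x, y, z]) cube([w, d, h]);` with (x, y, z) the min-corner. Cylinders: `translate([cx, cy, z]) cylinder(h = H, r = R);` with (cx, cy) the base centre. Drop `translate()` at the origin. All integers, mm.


translate([179, 179, 0]) cylinder(h = 2471, r = 179);


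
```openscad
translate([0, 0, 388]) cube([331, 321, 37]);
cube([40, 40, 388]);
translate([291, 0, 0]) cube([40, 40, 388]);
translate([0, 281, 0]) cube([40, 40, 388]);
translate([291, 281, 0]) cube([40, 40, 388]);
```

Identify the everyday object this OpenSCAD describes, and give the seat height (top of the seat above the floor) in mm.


A stool. The seat height is 425 mm.

A 331×321×37 slab at z = 388 on four corner posts — a stool. The seat top is 388 + 37 = 425 mm.


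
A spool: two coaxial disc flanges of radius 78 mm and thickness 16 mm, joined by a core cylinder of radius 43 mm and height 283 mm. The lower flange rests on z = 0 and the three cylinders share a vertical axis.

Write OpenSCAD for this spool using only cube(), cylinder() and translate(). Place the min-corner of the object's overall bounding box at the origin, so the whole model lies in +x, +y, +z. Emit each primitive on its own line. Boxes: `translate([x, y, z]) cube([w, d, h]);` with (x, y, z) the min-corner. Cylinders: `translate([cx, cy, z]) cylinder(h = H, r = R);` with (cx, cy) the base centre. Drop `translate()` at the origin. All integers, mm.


translate([78, 78, 0]) cylinder(h = 16, r = 78);
translate([78, 78, 16]) cylinder(h = 283, r = 43);
translate([78, 78, 299]) cylinder(h = 16, r = 78);


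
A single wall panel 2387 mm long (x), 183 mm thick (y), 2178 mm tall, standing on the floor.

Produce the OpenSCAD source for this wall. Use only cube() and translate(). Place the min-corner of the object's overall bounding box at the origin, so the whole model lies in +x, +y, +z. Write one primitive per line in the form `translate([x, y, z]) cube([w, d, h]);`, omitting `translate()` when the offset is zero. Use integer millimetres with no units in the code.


cube([2387, 183, 2178]);


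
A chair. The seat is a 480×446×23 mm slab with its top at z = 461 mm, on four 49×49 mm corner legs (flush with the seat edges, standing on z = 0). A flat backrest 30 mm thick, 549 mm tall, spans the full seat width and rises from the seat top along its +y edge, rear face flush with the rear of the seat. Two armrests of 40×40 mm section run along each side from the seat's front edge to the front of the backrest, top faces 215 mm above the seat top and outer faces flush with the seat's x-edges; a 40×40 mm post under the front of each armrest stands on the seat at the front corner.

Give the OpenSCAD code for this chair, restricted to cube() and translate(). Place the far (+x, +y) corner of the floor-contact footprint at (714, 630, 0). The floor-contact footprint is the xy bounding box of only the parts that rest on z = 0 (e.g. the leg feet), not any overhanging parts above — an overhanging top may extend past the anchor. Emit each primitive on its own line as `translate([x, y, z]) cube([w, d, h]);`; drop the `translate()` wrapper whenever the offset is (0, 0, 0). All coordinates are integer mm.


translate([234, 184, 438]) cube([480, 446, 23]);
translate([234, 184, 0]) cube([49, 49, 438]);
translate([665, 184, 0]) cube([49, 49, 438]);
translate([234, 581, 0]) cube([49, 49, 438]);
translate([665, 581, 0]) cube([49, 49, 438]);
translate([234, 600, 461]) cube([480, 30, 549]);
translate([234, 184, 636]) cube([40, 416, 40]);
translate([674, 184, 636]) cube([40, 416, 40]);
translate([234, 184, 461]) cube([40, 40, 175]);
translate([674, 184, 461]) cube([40, 40, 175]);


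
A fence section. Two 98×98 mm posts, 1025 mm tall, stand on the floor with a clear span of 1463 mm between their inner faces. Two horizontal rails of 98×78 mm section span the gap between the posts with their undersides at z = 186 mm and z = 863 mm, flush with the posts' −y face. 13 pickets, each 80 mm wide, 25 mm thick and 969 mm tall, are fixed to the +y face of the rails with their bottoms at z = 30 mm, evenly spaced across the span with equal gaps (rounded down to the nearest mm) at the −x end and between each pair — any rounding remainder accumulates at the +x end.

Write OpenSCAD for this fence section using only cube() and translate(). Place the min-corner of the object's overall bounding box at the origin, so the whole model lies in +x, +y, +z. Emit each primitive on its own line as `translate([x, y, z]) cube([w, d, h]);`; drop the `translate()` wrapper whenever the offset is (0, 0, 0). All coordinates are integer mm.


cube([98, 98, 1025]);
translate([1561, 0, 0]) cube([98, 98, 1025]);
translate([98, 0, 186]) cube([1463, 98, 78]);
translate([98, 0, 863]) cube([1463, 98, 78]);
translate([128, 98, 30]) cube([80, 25, 969]);
translate([238, 98, 30]) cube([80, 25, 969]);
translate([348, 98, 30]) cube([80, 25, 969]);
translate([458, 98, 30]) cube([80, 25, 969]);
translate([568, 98, 30]) cube([80, 25, 969]);
translate([678, 98, 30]) cube([80, 25, 969]);
translate([788, 98, 30]) cube([80, 25, 969]);
translate([898, 98, 30]) cube([80, 25, 969]);
translate([1008, 98, 30]) cube([80, 25, 969]);
translate([1118, 98, 30]) cube([80, 25, 969]);
translate([1228, 98, 30]) cube([80, 25, 969]);
translate([1338, 98, 30]) cube([80, 25, 969]);
translate([1448, 98, 30]) cube([80, 25, 969]);


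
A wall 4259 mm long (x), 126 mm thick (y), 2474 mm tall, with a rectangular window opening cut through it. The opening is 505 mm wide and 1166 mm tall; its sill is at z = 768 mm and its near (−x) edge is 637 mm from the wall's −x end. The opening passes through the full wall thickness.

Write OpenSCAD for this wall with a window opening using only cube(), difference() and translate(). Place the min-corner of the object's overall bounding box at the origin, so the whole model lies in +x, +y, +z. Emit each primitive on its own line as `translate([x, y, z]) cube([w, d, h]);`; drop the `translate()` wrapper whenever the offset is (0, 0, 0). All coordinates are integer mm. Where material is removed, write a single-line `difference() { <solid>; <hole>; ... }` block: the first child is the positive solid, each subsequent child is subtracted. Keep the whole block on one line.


difference() { cube([4259, 126, 2474]); translate([637, 0, 768]) cube([505, 126, 1166]); }


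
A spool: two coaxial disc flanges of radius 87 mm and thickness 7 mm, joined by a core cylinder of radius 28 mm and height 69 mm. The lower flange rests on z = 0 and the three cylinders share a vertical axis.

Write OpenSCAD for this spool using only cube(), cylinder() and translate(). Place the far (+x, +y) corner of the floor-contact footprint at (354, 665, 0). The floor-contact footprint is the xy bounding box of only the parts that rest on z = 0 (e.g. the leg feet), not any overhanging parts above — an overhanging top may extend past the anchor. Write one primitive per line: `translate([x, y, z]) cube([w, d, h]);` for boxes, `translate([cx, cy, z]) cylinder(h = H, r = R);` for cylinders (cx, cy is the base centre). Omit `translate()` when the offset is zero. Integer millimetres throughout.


translate([267, 578, 0]) cylinder(h = 7, r = 87);
translate([267, 578, 7]) cylinder(h = 69, r = 28);
translate([267, 578, 76]) cylinder(h = 7, r = 87);


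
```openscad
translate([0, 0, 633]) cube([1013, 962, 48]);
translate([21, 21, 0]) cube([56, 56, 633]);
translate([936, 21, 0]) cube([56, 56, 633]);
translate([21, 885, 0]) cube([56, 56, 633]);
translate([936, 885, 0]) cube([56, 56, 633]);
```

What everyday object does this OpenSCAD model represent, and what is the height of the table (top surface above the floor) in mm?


A table. The table height is 681 mm.

A 1013×962×48 slab sits at z = 633 on four 56 mm square posts — a table. The top surface is at 633 + 48 = 681 mm.


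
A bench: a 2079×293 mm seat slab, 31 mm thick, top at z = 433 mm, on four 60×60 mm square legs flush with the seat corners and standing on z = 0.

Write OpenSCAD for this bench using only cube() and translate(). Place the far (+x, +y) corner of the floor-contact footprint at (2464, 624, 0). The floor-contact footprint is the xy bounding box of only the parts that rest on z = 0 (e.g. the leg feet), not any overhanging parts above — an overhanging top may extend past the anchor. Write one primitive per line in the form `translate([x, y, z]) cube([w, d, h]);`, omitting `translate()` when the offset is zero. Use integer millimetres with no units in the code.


// leg_h = 433 − 31 = 402
translate([385, 331, 402]) cube([2079, 293, 31]);
translate([385, 331, 0]) cube([60, 60, 402]);
translate([385, 564, 0]) cube([60, 60, 402]);
translate([2404, 331, 0]) cube([60, 60, 402]);
translate([2404, 564, 0]) cube([60, 60, 402]);


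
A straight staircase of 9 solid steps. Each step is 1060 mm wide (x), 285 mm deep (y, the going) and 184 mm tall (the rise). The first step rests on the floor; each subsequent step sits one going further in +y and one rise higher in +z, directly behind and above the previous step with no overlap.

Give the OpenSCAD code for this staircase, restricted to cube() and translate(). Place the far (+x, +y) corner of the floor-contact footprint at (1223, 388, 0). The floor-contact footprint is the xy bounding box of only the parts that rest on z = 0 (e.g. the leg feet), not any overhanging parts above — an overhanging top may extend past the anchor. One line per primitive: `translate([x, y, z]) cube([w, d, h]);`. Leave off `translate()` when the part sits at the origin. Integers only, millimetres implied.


translate([163, 103, 0]) cube([1060, 285, 184]);
translate([163, 388, 184]) cube([1060, 285, 184]);
translate([163, 673, 368]) cube([1060, 285, 184]);
translate([163, 958, 552]) cube([1060, 285, 184]);
translate([163, 1243, 736]) cube([1060, 285, 184]);
translate([163, 1528, 920]) cube([1060, 285, 184]);
translate([163, 1813, 1104]) cube([1060, 285, 184]);
translate([163, 2098, 1288]) cube([1060, 285, 184]);
translate([163, 2383, 1472]) cube([1060, 285, 184]);


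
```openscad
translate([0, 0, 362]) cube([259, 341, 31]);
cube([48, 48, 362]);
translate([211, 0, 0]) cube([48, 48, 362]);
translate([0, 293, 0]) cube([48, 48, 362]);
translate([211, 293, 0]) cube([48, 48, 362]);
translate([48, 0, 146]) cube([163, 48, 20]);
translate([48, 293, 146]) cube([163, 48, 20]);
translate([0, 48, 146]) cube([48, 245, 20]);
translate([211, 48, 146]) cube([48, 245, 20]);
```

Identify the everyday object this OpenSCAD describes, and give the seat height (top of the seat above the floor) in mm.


A stool. The seat height is 393 mm.

A 259×341×31 slab at z = 362 on four corner posts — a stool. The seat top is 362 + 31 = 393 mm.


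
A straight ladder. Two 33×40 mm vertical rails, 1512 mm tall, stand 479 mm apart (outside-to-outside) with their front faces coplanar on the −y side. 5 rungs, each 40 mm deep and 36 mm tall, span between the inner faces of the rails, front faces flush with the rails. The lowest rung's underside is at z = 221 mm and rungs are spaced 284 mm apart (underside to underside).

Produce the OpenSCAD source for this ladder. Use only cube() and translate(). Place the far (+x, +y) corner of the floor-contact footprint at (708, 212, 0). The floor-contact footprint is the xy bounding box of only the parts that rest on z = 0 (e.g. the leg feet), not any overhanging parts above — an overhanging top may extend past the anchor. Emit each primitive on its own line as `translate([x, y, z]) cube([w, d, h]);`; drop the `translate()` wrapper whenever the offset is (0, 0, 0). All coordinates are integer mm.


translate([229, 172, 0]) cube([33, 40, 1512]);
translate([675, 172, 0]) cube([33, 40, 1512]);
translate([262, 172, 221]) cube([413, 40, 36]);
translate([262, 172, 505]) cube([413, 40, 36]);
translate([262, 172, 789]) cube([413, 40, 36]);
translate([262, 172, 1073]) cube([413, 40, 36]);
translate([262, 172, 1357]) cube([413, 40, 36]);


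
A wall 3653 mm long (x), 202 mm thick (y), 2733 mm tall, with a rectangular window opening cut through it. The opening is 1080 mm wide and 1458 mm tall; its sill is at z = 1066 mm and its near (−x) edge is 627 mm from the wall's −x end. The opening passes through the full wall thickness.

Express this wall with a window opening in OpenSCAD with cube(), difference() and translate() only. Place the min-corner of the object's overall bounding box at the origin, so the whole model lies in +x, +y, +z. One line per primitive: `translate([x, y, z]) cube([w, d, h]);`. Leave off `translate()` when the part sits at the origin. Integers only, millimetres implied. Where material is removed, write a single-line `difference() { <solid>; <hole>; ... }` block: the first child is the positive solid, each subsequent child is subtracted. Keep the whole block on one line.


difference() { cube([3653, 202, 2733]); translate([627, 0, 1066]) cube([1080, 202, 1458]); }


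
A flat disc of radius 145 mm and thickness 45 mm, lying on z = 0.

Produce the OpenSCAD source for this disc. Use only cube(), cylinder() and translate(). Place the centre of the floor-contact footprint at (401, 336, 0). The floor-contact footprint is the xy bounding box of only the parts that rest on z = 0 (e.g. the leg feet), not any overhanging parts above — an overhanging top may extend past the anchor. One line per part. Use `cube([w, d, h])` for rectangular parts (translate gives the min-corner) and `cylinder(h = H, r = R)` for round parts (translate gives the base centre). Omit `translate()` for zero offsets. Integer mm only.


translate([401, 336, 0]) cylinder(h = 45, r = 145);


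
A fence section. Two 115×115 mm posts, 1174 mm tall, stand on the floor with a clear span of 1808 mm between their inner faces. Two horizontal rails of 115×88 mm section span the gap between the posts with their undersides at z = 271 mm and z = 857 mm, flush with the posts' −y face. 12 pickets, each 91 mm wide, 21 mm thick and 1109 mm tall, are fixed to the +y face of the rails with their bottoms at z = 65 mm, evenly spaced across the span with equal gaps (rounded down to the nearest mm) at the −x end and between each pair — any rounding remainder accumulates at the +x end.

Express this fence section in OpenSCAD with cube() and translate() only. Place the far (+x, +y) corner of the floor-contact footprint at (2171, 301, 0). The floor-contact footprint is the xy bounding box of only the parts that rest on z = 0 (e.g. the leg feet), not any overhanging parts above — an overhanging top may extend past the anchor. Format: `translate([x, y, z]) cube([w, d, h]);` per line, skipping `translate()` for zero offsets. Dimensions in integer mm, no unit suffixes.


translate([133, 186, 0]) cube([115, 115, 1174]);
translate([2056, 186, 0]) cube([115, 115, 1174]);
translate([248, 186, 271]) cube([1808, 115, 88]);
translate([248, 186, 857]) cube([1808, 115, 88]);
translate([303, 301, 65]) cube([91, 21, 1109]);
translate([449, 301, 65]) cube([91, 21, 1109]);
translate([595, 301, 65]) cube([91, 21, 1109]);
translate([741, 301, 65]) cube([91, 21, 1109]);
translate([887, 301, 65]) cube([91, 21, 1109]);
translate([1033, 301, 65]) cube([91, 21, 1109]);
translate([1179, 301, 65]) cube([91, 21, 1109]);
translate([1325, 301, 65]) cube([91, 21, 1109]);
translate([1471, 301, 65]) cube([91, 21, 1109]);
translate([1617, 301, 65]) cube([91, 21, 1109]);
translate([1763, 301, 65]) cube([91, 21, 1109]);
translate([1909, 301, 65]) cube([91, 21, 1109]);


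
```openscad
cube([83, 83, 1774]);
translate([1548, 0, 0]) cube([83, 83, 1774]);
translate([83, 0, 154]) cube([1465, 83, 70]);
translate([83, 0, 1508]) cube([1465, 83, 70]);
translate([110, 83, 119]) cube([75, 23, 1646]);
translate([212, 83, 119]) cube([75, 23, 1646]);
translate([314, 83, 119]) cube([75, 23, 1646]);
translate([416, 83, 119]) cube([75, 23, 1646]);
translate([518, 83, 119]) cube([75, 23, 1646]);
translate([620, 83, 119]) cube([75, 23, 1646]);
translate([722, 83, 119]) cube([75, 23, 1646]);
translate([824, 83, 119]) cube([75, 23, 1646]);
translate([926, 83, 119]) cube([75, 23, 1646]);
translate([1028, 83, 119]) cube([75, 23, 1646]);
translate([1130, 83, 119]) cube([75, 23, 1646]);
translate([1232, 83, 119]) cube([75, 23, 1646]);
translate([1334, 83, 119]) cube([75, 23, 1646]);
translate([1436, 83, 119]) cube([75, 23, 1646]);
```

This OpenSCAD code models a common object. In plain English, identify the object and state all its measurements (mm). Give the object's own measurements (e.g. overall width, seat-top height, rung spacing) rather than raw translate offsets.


A fence section. Two 83×83 mm posts, 1774 mm tall, stand on the floor with a clear span of 1465 mm between their inner faces. Two horizontal rails of 83×70 mm section span the gap between the posts with their undersides at z = 154 mm and z = 1508 mm, flush with the posts' −y face. 14 pickets, each 75 mm wide, 23 mm thick and 1646 mm tall, are fixed to the +y face of the rails with their bottoms at z = 119 mm, spaced across the span with a 27 mm gap after the −x post and between neighbouring pickets, with 37 mm left before the +x post.


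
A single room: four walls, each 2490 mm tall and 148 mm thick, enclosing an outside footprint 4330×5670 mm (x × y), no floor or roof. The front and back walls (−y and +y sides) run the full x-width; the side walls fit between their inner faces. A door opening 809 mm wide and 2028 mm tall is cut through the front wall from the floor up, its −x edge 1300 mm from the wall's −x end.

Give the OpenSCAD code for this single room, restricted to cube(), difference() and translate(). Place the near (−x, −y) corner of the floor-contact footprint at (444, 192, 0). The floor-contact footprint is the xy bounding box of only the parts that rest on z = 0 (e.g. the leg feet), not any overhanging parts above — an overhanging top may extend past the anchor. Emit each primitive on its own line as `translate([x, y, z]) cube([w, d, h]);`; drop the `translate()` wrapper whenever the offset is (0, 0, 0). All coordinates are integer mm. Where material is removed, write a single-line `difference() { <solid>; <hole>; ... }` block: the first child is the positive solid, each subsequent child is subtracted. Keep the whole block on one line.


difference() { translate([444, 192, 0]) cube([4330, 148, 2490]); translate([1744, 192, 0]) cube([809, 148, 2028]); }
translate([444, 5714, 0]) cube([4330, 148, 2490]);
translate([444, 340, 0]) cube([148, 5374, 2490]);
translate([4626, 340, 0]) cube([148, 5374, 2490]);


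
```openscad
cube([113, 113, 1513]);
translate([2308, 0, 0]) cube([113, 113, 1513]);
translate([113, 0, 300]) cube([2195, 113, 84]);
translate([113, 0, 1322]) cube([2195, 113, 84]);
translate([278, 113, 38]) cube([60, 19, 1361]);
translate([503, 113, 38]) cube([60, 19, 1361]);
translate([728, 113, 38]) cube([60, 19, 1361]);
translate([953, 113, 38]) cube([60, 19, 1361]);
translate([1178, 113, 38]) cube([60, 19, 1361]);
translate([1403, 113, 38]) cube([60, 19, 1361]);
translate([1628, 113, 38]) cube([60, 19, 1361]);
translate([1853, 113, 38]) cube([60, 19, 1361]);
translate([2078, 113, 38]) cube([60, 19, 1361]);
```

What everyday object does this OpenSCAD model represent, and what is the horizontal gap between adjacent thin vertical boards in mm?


A fence section. The picket gap is 165 mm.

Two posts, two rails, 9 pickets — a fence section. Span 2195 mm holds 9 pickets of 60 mm with 10 equal gaps: ⌊(2195 − 9·60) / 10⌋ = 165 mm.


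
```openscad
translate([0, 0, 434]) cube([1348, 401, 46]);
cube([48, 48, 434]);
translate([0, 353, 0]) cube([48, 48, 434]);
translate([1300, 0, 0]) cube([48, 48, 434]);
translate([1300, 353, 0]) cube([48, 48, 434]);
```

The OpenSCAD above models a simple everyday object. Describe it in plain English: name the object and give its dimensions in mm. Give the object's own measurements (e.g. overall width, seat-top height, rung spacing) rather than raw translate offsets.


A long wooden bench with a 1348 mm (x) × 401 mm (y) seat, 46 mm thick, its top surface 480 mm above the floor. Four 48 mm square legs at the seat corners, flush with the edges, run from z = 0 to the seat underside.


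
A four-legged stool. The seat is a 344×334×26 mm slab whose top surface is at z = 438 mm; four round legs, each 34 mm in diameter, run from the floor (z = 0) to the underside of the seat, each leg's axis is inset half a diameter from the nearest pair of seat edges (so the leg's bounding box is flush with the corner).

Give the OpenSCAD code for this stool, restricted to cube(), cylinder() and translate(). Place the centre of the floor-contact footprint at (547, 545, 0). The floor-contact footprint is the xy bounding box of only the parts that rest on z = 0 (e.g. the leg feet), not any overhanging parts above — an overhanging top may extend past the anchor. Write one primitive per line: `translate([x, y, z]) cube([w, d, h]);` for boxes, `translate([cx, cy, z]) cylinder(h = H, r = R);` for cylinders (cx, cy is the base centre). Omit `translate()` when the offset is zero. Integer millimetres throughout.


translate([375, 378, 412]) cube([344, 334, 26]);
translate([392, 395, 0]) cylinder(h = 412, r = 17);
translate([702, 395, 0]) cylinder(h = 412, r = 17);
translate([392, 695, 0]) cylinder(h = 412, r = 17);
translate([702, 695, 0]) cylinder(h = 412, r = 17);


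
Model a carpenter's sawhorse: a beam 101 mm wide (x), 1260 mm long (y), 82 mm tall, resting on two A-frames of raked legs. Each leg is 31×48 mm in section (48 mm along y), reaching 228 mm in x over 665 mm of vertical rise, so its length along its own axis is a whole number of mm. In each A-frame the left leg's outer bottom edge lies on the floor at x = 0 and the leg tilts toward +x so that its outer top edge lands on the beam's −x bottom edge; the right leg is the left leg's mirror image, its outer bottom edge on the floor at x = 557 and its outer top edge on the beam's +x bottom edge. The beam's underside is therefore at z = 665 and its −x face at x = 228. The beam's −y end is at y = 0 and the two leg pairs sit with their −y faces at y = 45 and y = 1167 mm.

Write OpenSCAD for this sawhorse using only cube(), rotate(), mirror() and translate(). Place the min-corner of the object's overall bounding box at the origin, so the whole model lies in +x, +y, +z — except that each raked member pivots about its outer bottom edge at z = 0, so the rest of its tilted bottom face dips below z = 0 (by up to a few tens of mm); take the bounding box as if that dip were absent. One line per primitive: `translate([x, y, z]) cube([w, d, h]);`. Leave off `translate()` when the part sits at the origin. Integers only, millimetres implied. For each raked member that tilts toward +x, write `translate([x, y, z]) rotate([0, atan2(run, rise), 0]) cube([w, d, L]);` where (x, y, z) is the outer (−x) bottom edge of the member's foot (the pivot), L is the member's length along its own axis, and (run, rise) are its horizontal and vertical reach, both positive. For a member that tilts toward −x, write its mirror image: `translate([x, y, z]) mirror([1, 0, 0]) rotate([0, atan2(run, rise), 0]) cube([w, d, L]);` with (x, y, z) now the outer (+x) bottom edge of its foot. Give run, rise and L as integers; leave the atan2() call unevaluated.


translate([228, 0, 665]) cube([101, 1260, 82]);
translate([0, 45, 0]) rotate([0, atan2(228, 665), 0]) cube([31, 48, 703]);
translate([557, 45, 0]) mirror([1, 0, 0]) rotate([0, atan2(228, 665), 0]) cube([31, 48, 703]);
translate([0, 1167, 0]) rotate([0, atan2(228, 665), 0]) cube([31, 48, 703]);
translate([557, 1167, 0]) mirror([1, 0, 0]) rotate([0, atan2(228, 665), 0]) cube([31, 48, 703]);


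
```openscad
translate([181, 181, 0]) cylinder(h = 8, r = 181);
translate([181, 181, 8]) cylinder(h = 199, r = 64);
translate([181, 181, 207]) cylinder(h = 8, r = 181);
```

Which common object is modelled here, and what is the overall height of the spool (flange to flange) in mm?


A spool. The overall height is 215 mm.

Three coaxial cylinders, large–small–large — a spool. Two 8 mm flanges and a 199 mm core give 8 + 199 + 8 = 215 mm.


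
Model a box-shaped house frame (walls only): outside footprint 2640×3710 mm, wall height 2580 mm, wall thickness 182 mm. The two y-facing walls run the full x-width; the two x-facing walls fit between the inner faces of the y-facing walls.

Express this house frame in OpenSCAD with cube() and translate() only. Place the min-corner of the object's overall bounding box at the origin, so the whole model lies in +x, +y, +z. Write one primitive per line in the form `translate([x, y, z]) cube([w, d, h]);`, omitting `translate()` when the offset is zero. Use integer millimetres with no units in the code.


cube([2640, 182, 2580]);
translate([0, 3528, 0]) cube([2640, 182, 2580]);
translate([0, 182, 0]) cube([182, 3346, 2580]);
translate([2458, 182, 0]) cube([182, 3346, 2580]);


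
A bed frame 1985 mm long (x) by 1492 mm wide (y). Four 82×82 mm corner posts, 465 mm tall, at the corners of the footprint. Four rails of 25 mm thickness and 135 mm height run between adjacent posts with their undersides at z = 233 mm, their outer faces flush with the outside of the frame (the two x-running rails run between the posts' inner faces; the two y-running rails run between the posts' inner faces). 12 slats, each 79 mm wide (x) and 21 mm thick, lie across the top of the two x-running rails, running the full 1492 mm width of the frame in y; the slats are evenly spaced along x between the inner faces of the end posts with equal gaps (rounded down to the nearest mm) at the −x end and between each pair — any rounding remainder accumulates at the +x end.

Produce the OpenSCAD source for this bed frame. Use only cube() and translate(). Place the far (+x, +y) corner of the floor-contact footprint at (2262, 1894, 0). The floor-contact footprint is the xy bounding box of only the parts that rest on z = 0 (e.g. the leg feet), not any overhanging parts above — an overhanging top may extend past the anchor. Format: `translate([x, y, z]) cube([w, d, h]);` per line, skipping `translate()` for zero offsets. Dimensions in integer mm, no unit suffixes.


translate([277, 402, 0]) cube([82, 82, 465]);
translate([277, 1812, 0]) cube([82, 82, 465]);
translate([2180, 402, 0]) cube([82, 82, 465]);
translate([2180, 1812, 0]) cube([82, 82, 465]);
translate([359, 402, 233]) cube([1821, 25, 135]);
translate([359, 1869, 233]) cube([1821, 25, 135]);
translate([277, 484, 233]) cube([25, 1328, 135]);
translate([2237, 484, 233]) cube([25, 1328, 135]);
translate([426, 402, 368]) cube([79, 1492, 21]);
translate([572, 402, 368]) cube([79, 1492, 21]);
translate([718, 402, 368]) cube([79, 1492, 21]);
translate([864, 402, 368]) cube([79, 1492, 21]);
translate([1010, 402, 368]) cube([79, 1492, 21]);
translate([1156, 402, 368]) cube([79, 1492, 21]);
translate([1302, 402, 368]) cube([79, 1492, 21]);
translate([1448, 402, 368]) cube([79, 1492, 21]);
translate([1594, 402, 368]) cube([79, 1492, 21]);
translate([1740, 402, 368]) cube([79, 1492, 21]);
translate([1886, 402, 368]) cube([79, 1492, 21]);
translate([2032, 402, 368]) cube([79, 1492, 21]);
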